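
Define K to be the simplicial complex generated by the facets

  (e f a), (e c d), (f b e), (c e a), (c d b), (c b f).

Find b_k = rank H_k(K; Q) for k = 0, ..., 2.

b_0 = 1, b_1 = 1, b_2 = 0.

We work with the vertex ordering a < b < c < d < e < f. The simplices of K, each written with vertices in increasing order, are:

  0-simplices (6): a, b, c, d, e, f
  1-simplices (12): ac, ae, af, bc, bd, be, bf, cd, ce, cf, de, ef
  2-simplices (6): ace, aef, bcd, bcf, bef, cde

Hence C_0 ≅ Z^6, C_1 ≅ Z^12, C_2 ≅ Z^6.

∂_1: C_1 → C_0 maps an edge to its endpoints' difference, ∂[p,q] = q − p. For instance
  ∂bc = c − b.
This gives a 6×12 integer matrix of rank 5; reducing to Smith normal form yields diagonal entries (1,1,1,1,1).

The boundary map ∂_2: C_2 → C_1 maps a triangle to the signed sum of its edges. For instance
  ∂cde = de − ce + cd,
  ∂bef = ef − bf + be.
The 12×6 boundary matrix has rank 6 and Smith normal form diag(1,1,1,1,1,1).

Now H_k = ker ∂_k / im ∂_{k+1}, so:

  H_0: rank C_0 − rank ∂_1 = 6 − 5 = 1, and the invariant factors of ∂_1 are all 1, so H_0 ≅ Z.
  H_1: rank ker ∂_1 − rank ∂_2 = (12 − 5) − 6 = 1, and the invariant factors of ∂_2 are all 1, so H_1 ≅ Z.
  H_2: rank ker ∂_2 − rank ∂_3 = (6 − 6) − 0 = 0, and there is no ∂_3, so H_2 ≅ 0.

Hence the Betti numbers are b_0 = 1, b_1 = 1, b_2 = 0.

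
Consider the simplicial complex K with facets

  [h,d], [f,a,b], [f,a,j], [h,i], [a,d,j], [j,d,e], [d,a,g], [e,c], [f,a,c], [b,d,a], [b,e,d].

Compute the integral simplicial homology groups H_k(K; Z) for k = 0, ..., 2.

We work with the vertex ordering a < b < c < d < e < f < g < h < i < j. The simplices of K, each written with vertices in increasing order, are:

  0-simplices (10): a, b, c, d, e, f, g, h, i, j
  1-simplices (18): ab, ac, ad, af, ag, aj, bd, be, bf, ce, cf, de, dg, dh, dj, ej, fj, hi
  2-simplices (8): abd, abf, acf, adg, adj, afj, bde, dej

Hence C_0 ≅ Z^10, C_1 ≅ Z^18, C_2 ≅ Z^8.

∂_1: C_1 → C_0 maps an edge to its endpoints' difference, ∂[p,q] = q − p.
As a 10×18 matrix over Z this has rank 9, with invariant factors (1,1,1,1,1,1,1,1,1).

Boundary ∂_2: C_2 → C_1 maps a triangle to the signed sum of its edges. For instance
  ∂afj = fj − aj + af,
  ∂abf = bf − af + ab.
The 18×8 boundary matrix has rank 8 and Smith normal form diag(1,1,1,1,1,1,1,1).

Computing H_k = (kernel of ∂_k) / (image of ∂_{k+1}):

  H_0: rank C_0 − rank ∂_1 = 10 − 9 = 1, and the invariant factors of ∂_1 are all 1, so H_0 = Z.
  H_1: rank ker ∂_1 − rank ∂_2 = (18 − 9) − 8 = 1, and the invariant factors of ∂_2 are all 1, so H_1 = Z.
  H_2: rank ker ∂_2 − rank ∂_3 = (8 − 8) − 0 = 0, and there is no ∂_3, so H_2 = 0.

H_0 = Z,  H_1 = Z,  H_2 = 0.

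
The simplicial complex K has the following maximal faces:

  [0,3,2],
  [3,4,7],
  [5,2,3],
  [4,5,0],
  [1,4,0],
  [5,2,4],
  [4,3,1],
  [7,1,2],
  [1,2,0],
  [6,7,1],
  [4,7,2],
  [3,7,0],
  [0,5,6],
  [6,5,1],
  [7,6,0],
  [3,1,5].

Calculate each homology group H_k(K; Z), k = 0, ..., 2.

We work with the vertex ordering 0 < 1 < 2 < 3 < 4 < 5 < 6 < 7. The simplices of K, each written with vertices in increasing order, are:

  0-simplices (8): [0], [1], [2], [3], [4], [5], [6], [7]
  1-simplices (24): (24 of them)
  2-simplices (16): [0,1,2], [0,1,4], [0,2,3], [0,3,7], [0,4,5], [0,5,6], [0,6,7], [1,2,7], [1,3,4], [1,3,5], [1,5,6], [1,6,7], [2,3,5], [2,4,5], [2,4,7], [3,4,7]

giving chain groups C_0 ≅ Z^8, C_1 ≅ Z^24, C_2 ≅ Z^16.

∂_1: C_1 → C_0 is given by ∂[p,q] = [q] − [p]. For instance
  ∂[1,7] = [7] − [1].
This gives a 8×24 integer matrix of rank 7; reducing to Smith normal form yields diagonal entries (1,1,1,1,1,1,1).

∂_2: C_2 → C_1 acts by ∂[p,q,r] = [q,r] − [p,r] + [p,q]. For instance
  ∂[1,2,7] = [2,7] − [1,7] + [1,2],
  ∂[2,4,5] = [4,5] − [2,5] + [2,4].
The 24×16 boundary matrix has rank 15 and Smith normal form diag(1,1,1,1,1,1,1,1,1,1,1,1,1,1,1).

Now H_k = ker ∂_k / im ∂_{k+1}, so:

  H_0: rank C_0 − rank ∂_1 = 8 − 7 = 1, and the invariant factors of ∂_1 are all 1, so H_0 ≅ Z.
  H_1: rank ker ∂_1 − rank ∂_2 = (24 − 7) − 15 = 2, and the invariant factors of ∂_2 are all 1, so H_1 ≅ Z^2.
  H_2: rank ker ∂_2 − rank ∂_3 = (16 − 15) − 0 = 1, and there is no ∂_3, so H_2 ≅ Z.

(K is a triangulation of the torus T^2.)

H_0 ≅ Z,  H_1 ≅ Z^2,  H_2 ≅ Z.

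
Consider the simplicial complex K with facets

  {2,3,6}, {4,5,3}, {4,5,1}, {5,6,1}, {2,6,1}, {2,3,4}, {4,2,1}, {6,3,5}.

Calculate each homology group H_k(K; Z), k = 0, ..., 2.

H_0 ≅ Z,  H_1 = 0,  H_2 ≅ Z.

Take the total order 1 < 2 < 3 < 4 < 5 < 6 on the vertex set. Then K (dimension 2) consists of the simplices:

  0-simplices (6): [1], [2], [3], [4], [5], [6]
  1-simplices (12): [1,2], [1,4], [1,5], [1,6], [2,3], [2,4], [2,6], [3,4], [3,5], [3,6], [4,5], [5,6]
  2-simplices (8): [1,2,4], [1,2,6], [1,4,5], [1,5,6], [2,3,4], [2,3,6], [3,4,5], [3,5,6]

so the chain groups are C_0 ≅ Z^6, C_1 ≅ Z^12, C_2 ≅ Z^8.

The boundary map ∂_1: C_1 → C_0 sends each edge [p,q] (with p < q) to q − p. For instance
  ∂[2,6] = [6] − [2].
This gives a 6×12 integer matrix of rank 5; reducing to Smith normal form yields diagonal entries (1,1,1,1,1).

Boundary ∂_2: C_2 → C_1 sends each 2-simplex [p,q,r] to [q,r] − [p,r] + [p,q]. For instance
  ∂[1,2,4] = [2,4] − [1,4] + [1,2],
  ∂[3,4,5] = [4,5] − [3,5] + [3,4].
The resulting 12×8 matrix has rank 7, and its Smith normal form has invariant factors (1,1,1,1,1,1,1).

From H_k ≅ ker(∂_k) / im(∂_{k+1}) we obtain:

  H_0: rank C_0 − rank ∂_1 = 6 − 5 = 1, and the invariant factors of ∂_1 are all 1, so H_0 ≅ Z.
  H_1: rank ker ∂_1 − rank ∂_2 = (12 − 5) − 7 = 0, and the invariant factors of ∂_2 are all 1, so H_1 ≅ 0.
  H_2: rank ker ∂_2 − rank ∂_3 = (8 − 7) − 0 = 1, and there is no ∂_3, so H_2 ≅ Z.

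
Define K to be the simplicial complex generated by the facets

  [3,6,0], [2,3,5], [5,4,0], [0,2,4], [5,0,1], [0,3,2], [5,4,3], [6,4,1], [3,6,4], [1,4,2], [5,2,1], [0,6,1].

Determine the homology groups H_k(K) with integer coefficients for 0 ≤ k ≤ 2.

H_0 ≅ Z,  H_1 ≅ Z_2,  H_2 = 0.

Take the total order 0 < 1 < 2 < 3 < 4 < 5 < 6 on the vertex set. Then K (dimension 2) consists of the simplices:

  0-simplices (7): [0], [1], [2], [3], [4], [5], [6]
  1-simplices (18): [0,1], [0,2], [0,3], [0,4], [0,5], [0,6], [1,2], [1,4], [1,5], [1,6], [2,3], [2,4], [2,5], [3,4], [3,5], [3,6], [4,5], [4,6]
  2-simplices (12): [0,1,5], [0,1,6], [0,2,3], [0,2,4], [0,3,6], [0,4,5], [1,2,4], [1,2,5], [1,4,6], [2,3,5], [3,4,5], [3,4,6]

so the chain groups are C_0 ≅ Z^7, C_1 ≅ Z^18, C_2 ≅ Z^12.

∂_1: C_1 → C_0 maps an edge to its endpoints' difference, ∂[p,q] = q − p. For instance
  ∂[3,5] = [5] − [3].
The resulting 7×18 matrix has rank 6, and its Smith normal form has invariant factors (1,1,1,1,1,1).

Boundary ∂_2: C_2 → C_1 acts by ∂[p,q,r] = [q,r] − [p,r] + [p,q]. For instance
  ∂[3,4,6] = [4,6] − [3,6] + [3,4],
  ∂[1,4,6] = [4,6] − [1,6] + [1,4].
The resulting 18×12 matrix has rank 12, and its Smith normal form has invariant factors (1,1,1,1,1,1,1,1,1,1,1,2).

Reading off H_k = ker ∂_k / im ∂_{k+1}:

  H_0: rank C_0 − rank ∂_1 = 7 − 6 = 1, and the invariant factors of ∂_1 are all 1, so H_0 ≅ Z.
  H_1: rank ker ∂_1 − rank ∂_2 = (18 − 6) − 12 = 0, and ∂_2 has invariant factor 2 > 1, so H_1 ≅ Z_2.
  H_2: rank ker ∂_2 − rank ∂_3 = (12 − 12) − 0 = 0, and there is no ∂_3, so H_2 ≅ 0.

(K is a triangulation of the real projective plane RP^2.)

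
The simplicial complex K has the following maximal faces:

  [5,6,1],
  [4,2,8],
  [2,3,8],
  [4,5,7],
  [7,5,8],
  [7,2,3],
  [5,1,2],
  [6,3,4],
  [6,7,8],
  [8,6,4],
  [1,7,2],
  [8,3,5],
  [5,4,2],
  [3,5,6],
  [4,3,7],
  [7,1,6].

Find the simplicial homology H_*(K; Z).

Take the total order 1 < 2 < 3 < 4 < 5 < 6 < 7 < 8 on the vertex set. Then K (dimension 2) consists of the simplices:

  0-simplices (8): [1], [2], [3], [4], [5], [6], [7], [8]
  1-simplices (24): (24 of them)
  2-simplices (16): [1,2,5], [1,2,7], [1,5,6], [1,6,7], [2,3,7], [2,3,8], [2,4,5], [2,4,8], [3,4,6], [3,4,7], [3,5,6], [3,5,8], [4,5,7], [4,6,8], [5,7,8], [6,7,8]

so the chain groups are C_0 ≅ Z^8, C_1 ≅ Z^24, C_2 ≅ Z^16.

Boundary ∂_1: C_1 → C_0 is given by ∂[p,q] = [q] − [p]. For instance
  ∂[6,7] = [7] − [6].
The resulting 8×24 matrix has rank 7, and its Smith normal form has invariant factors (1,1,1,1,1,1,1).

Boundary ∂_2: C_2 → C_1 acts by ∂[p,q,r] = [q,r] − [p,r] + [p,q]. For instance
  ∂[1,6,7] = [6,7] − [1,7] + [1,6],
  ∂[1,5,6] = [5,6] − [1,6] + [1,5].
This gives a 24×16 integer matrix of rank 15; reducing to Smith normal form yields diagonal entries (1,1,1,1,1,1,1,1,1,1,1,1,1,1,1).

Computing H_k = (kernel of ∂_k) / (image of ∂_{k+1}):

  H_0: rank C_0 − rank ∂_1 = 8 − 7 = 1, and the invariant factors of ∂_1 are all 1, so H_0 = Z.
  H_1: rank ker ∂_1 − rank ∂_2 = (24 − 7) − 15 = 2, and the invariant factors of ∂_2 are all 1, so H_1 = Z^2.
  H_2: rank ker ∂_2 − rank ∂_3 = (16 − 15) − 0 = 1, and there is no ∂_3, so H_2 = Z.

As a check, the Euler characteristic is 8 − 24 + 16 = 0, which agrees with 1 − 2 + 1 = 0.

H_0 = Z,  H_1 = Z^2,  H_2 = Z.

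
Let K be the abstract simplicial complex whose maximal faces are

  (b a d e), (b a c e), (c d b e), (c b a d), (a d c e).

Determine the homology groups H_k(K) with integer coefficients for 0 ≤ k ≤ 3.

K has 5 vertices, 10 edges, 10 triangles, 5 3-simplices.
rank ∂_0 = 0, rank ∂_1 = 4 ⇒ b_0 = 5 − 0 − 4 = 1; all invariant factors of ∂_1 are 1 so no torsion. So H_0 ≅ Z.
rank ∂_1 = 4, rank ∂_2 = 6 ⇒ b_1 = 10 − 4 − 6 = 0; all invariant factors of ∂_2 are 1 so no torsion. So H_1 ≅ 0.
rank ∂_2 = 6, rank ∂_3 = 4 ⇒ b_2 = 10 − 6 − 4 = 0; all invariant factors of ∂_3 are 1 so no torsion. So H_2 ≅ 0.
rank ∂_3 = 4, rank ∂_4 = 0 ⇒ b_3 = 5 − 4 − 0 = 1. So H_3 ≅ Z.

H_0 = Z,  H_1 = 0,  H_2 = 0,  H_3 = Z.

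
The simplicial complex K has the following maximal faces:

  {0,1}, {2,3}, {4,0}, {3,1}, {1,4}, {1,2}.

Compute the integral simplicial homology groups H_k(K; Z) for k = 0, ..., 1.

H_0 = Z,  H_1 = Z^2.

Fix the vertex order 0 < 1 < 2 < 3 < 4 and write every simplex with vertices in increasing order. Then dim K = 1 and the simplices of K are:

  0-simplices (5): [0], [1], [2], [3], [4]
  1-simplices (6): [0,1], [0,4], [1,2], [1,3], [1,4], [2,3]

giving chain groups C_0 ≅ Z^5, C_1 ≅ Z^6.

∂_1: C_1 → C_0 sends each edge [p,q] (with p < q) to q − p. For instance
  ∂[0,4] = [4] − [0].
This gives a 5×6 integer matrix of rank 4; reducing to Smith normal form yields diagonal entries (1,1,1,1).

From H_k ≅ ker(∂_k) / im(∂_{k+1}) we obtain:

  H_0: rank C_0 − rank ∂_1 = 5 − 4 = 1, and the invariant factors of ∂_1 are all 1, so H_0 ≅ Z.
  H_1: rank ker ∂_1 − rank ∂_2 = (6 − 4) − 0 = 2, and there is no ∂_2, so H_1 ≅ Z^2.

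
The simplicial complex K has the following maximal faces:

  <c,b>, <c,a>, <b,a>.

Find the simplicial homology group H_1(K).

H_1 = Z.

Order the vertices as a < b < c. Listing each simplex with vertices in this order, K has dimension 1 with simplices:

  0-simplices (3): a, b, c
  1-simplices (3): ab, ac, bc

so the chain groups are C_0 ≅ Z^3, C_1 ≅ Z^3.

∂_1: C_1 → C_0 sends each edge [p,q] (with p < q) to q − p. For instance
  ∂ac = c − a.
This gives a 3×3 integer matrix of rank 2; reducing to Smith normal form yields diagonal entries (1,1).

Now H_k = ker ∂_k / im ∂_{k+1}, so:

  H_1: rank ker ∂_1 − rank ∂_2 = (3 − 2) − 0 = 1, and there is no ∂_2, so H_1 ≅ Z.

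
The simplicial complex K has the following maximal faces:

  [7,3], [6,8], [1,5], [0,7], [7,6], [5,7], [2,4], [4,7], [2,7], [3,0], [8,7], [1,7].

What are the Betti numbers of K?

Fix the vertex order 0 < 1 < 2 < 3 < 4 < 5 < 6 < 7 < 8 and write every simplex with vertices in increasing order. Then dim K = 1 and the simplices of K are:

  0-simplices (9): [0], [1], [2], [3], [4], [5], [6], [7], [8]
  1-simplices (12): [0,3], [0,7], [1,5], [1,7], [2,4], [2,7], [3,7], [4,7], [5,7], [6,7], [6,8], [7,8]

Hence C_0 ≅ Z^9, C_1 ≅ Z^12.

Boundary ∂_1: C_1 → C_0 maps an edge to its endpoints' difference, ∂[p,q] = q − p. For instance
  ∂[0,3] = [3] − [0].
The resulting 9×12 matrix has rank 8, and its Smith normal form has invariant factors (1,1,1,1,1,1,1,1).

Computing H_k = (kernel of ∂_k) / (image of ∂_{k+1}):

  H_0: rank C_0 − rank ∂_1 = 9 − 8 = 1, and the invariant factors of ∂_1 are all 1, so H_0 = Z.
  H_1: rank ker ∂_1 − rank ∂_2 = (12 − 8) − 0 = 4, and there is no ∂_2, so H_1 = Z^4.

(K is a triangulation of a wedge of 4 circles.)

Hence the Betti numbers are b_0 = 1, b_1 = 4.

b_0 = 1, b_1 = 4.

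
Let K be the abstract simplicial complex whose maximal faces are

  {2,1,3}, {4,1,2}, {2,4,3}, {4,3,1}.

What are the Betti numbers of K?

K has 4 vertices, 6 edges, 4 triangles.
rank ∂_0 = 0, rank ∂_1 = 3 ⇒ b_0 = 4 − 0 − 3 = 1; all invariant factors of ∂_1 are 1 so no torsion. So H_0 ≅ Z.
rank ∂_1 = 3, rank ∂_2 = 3 ⇒ b_1 = 6 − 3 − 3 = 0; all invariant factors of ∂_2 are 1 so no torsion. So H_1 ≅ 0.
rank ∂_2 = 3, rank ∂_3 = 0 ⇒ b_2 = 4 − 3 − 0 = 1. So H_2 ≅ Z.

b_0 = 1, b_1 = 0, b_2 = 1.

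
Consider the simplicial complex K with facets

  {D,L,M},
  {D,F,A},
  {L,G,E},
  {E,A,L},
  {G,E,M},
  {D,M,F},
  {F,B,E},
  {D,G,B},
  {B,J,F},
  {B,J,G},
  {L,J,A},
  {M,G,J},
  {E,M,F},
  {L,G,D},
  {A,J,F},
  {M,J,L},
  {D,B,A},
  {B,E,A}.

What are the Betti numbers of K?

b_0 = 1, b_1 = 1, b_2 = 0.

Order the vertices as A < B < D < E < F < G < J < L < M. Listing each simplex with vertices in this order, K has dimension 2 with simplices:

  0-simplices (9): A, B, D, E, F, G, J, L, M
  1-simplices (27): AB, AD, AE, AF, AJ, AL, BD, BE, BF, BG, BJ, DF, DG, DL, DM, EF, EG, EL, EM, FJ, FM, GJ, GL, GM, JL, JM, LM
  2-simplices (18): ABD, ABE, ADF, AEL, AFJ, AJL, BDG, BEF, BFJ, BGJ, DFM, DGL, DLM, EFM, EGL, EGM, GJM, JLM

giving chain groups C_0 ≅ Z^9, C_1 ≅ Z^27, C_2 ≅ Z^18.

The boundary map ∂_1: C_1 → C_0 maps an edge to its endpoints' difference, ∂[p,q] = q − p. For instance
  ∂GJ = J − G.
The 9×27 boundary matrix has rank 8 and Smith normal form diag(1,1,1,1,1,1,1,1).

The boundary map ∂_2: C_2 → C_1 sends each 2-simplex [p,q,r] to [q,r] − [p,r] + [p,q]. For instance
  ∂JLM = LM − JM + JL,
  ∂EFM = FM − EM + EF.
As a 27×18 matrix over Z this has rank 18, with invariant factors (1,1,1,1,1,1,1,1,1,1,1,1,1,1,1,1,1,2).

Computing H_k = (kernel of ∂_k) / (image of ∂_{k+1}):

  H_0: rank C_0 − rank ∂_1 = 9 − 8 = 1, and the invariant factors of ∂_1 are all 1, so H_0 = Z.
  H_1: rank ker ∂_1 − rank ∂_2 = (27 − 8) − 18 = 1, and ∂_2 has invariant factor 2 > 1, so H_1 = Z ⊕ Z_2.
  H_2: rank ker ∂_2 − rank ∂_3 = (18 − 18) − 0 = 0, and there is no ∂_3, so H_2 = 0.

(K is a triangulation of the Klein bottle.)

Hence the Betti numbers are b_0 = 1, b_1 = 1, b_2 = 0.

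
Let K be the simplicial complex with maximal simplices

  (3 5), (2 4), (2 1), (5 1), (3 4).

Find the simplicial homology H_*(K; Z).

Take the total order 1 < 2 < 3 < 4 < 5 on the vertex set. Then K (dimension 1) consists of the simplices:

  0-simplices (5): [1], [2], [3], [4], [5]
  1-simplices (5): [1,2], [1,5], [2,4], [3,4], [3,5]

giving chain groups C_0 ≅ Z^5, C_1 ≅ Z^5.

Boundary ∂_1: C_1 → C_0 is given by ∂[p,q] = [q] − [p]. For instance
  ∂[2,4] = [4] − [2].
As a 5×5 matrix over Z this has rank 4, with invariant factors (1,1,1,1).

Reading off H_k = ker ∂_k / im ∂_{k+1}:

  H_0: rank C_0 − rank ∂_1 = 5 − 4 = 1, and the invariant factors of ∂_1 are all 1, so H_0 ≅ Z.
  H_1: rank ker ∂_1 − rank ∂_2 = (5 − 4) − 0 = 1, and there is no ∂_2, so H_1 ≅ Z.

As a check, the Euler characteristic is 5 − 5 = 0, which agrees with 1 − 1 = 0.
(K is a triangulation of the circle S^1.)

H_0 = Z,  H_1 = Z.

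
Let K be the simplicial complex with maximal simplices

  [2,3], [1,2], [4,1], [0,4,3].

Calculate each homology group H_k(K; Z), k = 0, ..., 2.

H_0 ≅ Z,  H_1 ≅ Z,  H_2 = 0.

Fix the vertex order 0 < 1 < 2 < 3 < 4 and write every simplex with vertices in increasing order. Then dim K = 2 and the simplices of K are:

  0-simplices (5): [0], [1], [2], [3], [4]
  1-simplices (6): [0,3], [0,4], [1,2], [1,4], [2,3], [3,4]
  2-simplices (1): [0,3,4]

Hence C_0 ≅ Z^5, C_1 ≅ Z^6, C_2 ≅ Z^1.

∂_1: C_1 → C_0 maps an edge to its endpoints' difference, ∂[p,q] = q − p.
The 5×6 boundary matrix has rank 4 and Smith normal form diag(1,1,1,1).

Boundary ∂_2: C_2 → C_1 maps a triangle to the signed sum of its edges. For instance
  ∂[0,3,4] = [3,4] − [0,4] + [0,3].
This gives a 6×1 integer matrix of rank 1; reducing to Smith normal form yields diagonal entries (1).

Now H_k = ker ∂_k / im ∂_{k+1}, so:

  H_0: rank C_0 − rank ∂_1 = 5 − 4 = 1, and the invariant factors of ∂_1 are all 1, so H_0 = Z.
  H_1: rank ker ∂_1 − rank ∂_2 = (6 − 4) − 1 = 1, and the invariant factors of ∂_2 are all 1, so H_1 = Z.
  H_2: rank ker ∂_2 − rank ∂_3 = (1 − 1) − 0 = 0, and there is no ∂_3, so H_2 = 0.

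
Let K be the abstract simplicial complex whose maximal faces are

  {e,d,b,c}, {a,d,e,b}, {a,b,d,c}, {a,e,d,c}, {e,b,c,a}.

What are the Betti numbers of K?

Take the total order a < b < c < d < e on the vertex set. Then K (dimension 3) consists of the simplices:

  0-simplices (5): a, b, c, d, e
  1-simplices (10): ab, ac, ad, ae, bc, bd, be, cd, ce, de
  2-simplices (10): abc, abd, abe, acd, ace, ade, bcd, bce, bde, cde
  3-simplices (5): abcd, abce, abde, acde, bcde

giving chain groups C_0 ≅ Z^5, C_1 ≅ Z^10, C_2 ≅ Z^10, C_3 ≅ Z^5.

Boundary ∂_1: C_1 → C_0 maps an edge to its endpoints' difference, ∂[p,q] = q − p.
The 5×10 boundary matrix has rank 4 and Smith normal form diag(1,1,1,1).

The boundary map ∂_2: C_2 → C_1 acts by ∂[p,q,r] = [q,r] − [p,r] + [p,q]. For instance
  ∂acd = cd − ad + ac,
  ∂abc = bc − ac + ab.
As a 10×10 matrix over Z this has rank 6, with invariant factors (1,1,1,1,1,1).

Boundary ∂_3: C_3 → C_2 sends each 3-simplex σ to the alternating sum Σ_i (−1)^i (σ with its i-th vertex removed). For instance
  ∂abde = bde − ade + abe − abd,
  ∂abcd = bcd − acd + abd − abc.
This gives a 10×5 integer matrix of rank 4; reducing to Smith normal form yields diagonal entries (1,1,1,1).

Now H_k = ker ∂_k / im ∂_{k+1}, so:

  H_0: rank C_0 − rank ∂_1 = 5 − 4 = 1, and the invariant factors of ∂_1 are all 1, so H_0 ≅ Z.
  H_1: rank ker ∂_1 − rank ∂_2 = (10 − 4) − 6 = 0, and the invariant factors of ∂_2 are all 1, so H_1 ≅ 0.
  H_2: rank ker ∂_2 − rank ∂_3 = (10 − 6) − 4 = 0, and the invariant factors of ∂_3 are all 1, so H_2 ≅ 0.
  H_3: rank ker ∂_3 − rank ∂_4 = (5 − 4) − 0 = 1, and there is no ∂_4, so H_3 ≅ Z.

(K is a triangulation of the 3-sphere S^3.)

Hence the Betti numbers are b_0 = 1, b_1 = 0, b_2 = 0, b_3 = 1.

b_0 = 1, b_1 = 0, b_2 = 0, b_3 = 1.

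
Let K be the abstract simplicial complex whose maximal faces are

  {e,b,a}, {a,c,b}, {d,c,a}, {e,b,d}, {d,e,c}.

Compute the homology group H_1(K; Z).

Order the vertices as a < b < c < d < e. Listing each simplex with vertices in this order, K has dimension 2 with simplices:

  0-simplices (5): a, b, c, d, e
  1-simplices (10): ab, ac, ad, ae, bc, bd, be, cd, ce, de
  2-simplices (5): abc, abe, acd, bde, cde

giving chain groups C_0 ≅ Z^5, C_1 ≅ Z^10, C_2 ≅ Z^5.

∂_1: C_1 → C_0 is given by ∂[p,q] = [q] − [p].
As a 5×10 matrix over Z this has rank 4, with invariant factors (1,1,1,1).

The boundary map ∂_2: C_2 → C_1 maps a triangle to the signed sum of its edges. For instance
  ∂abc = bc − ac + ab,
  ∂bde = de − be + bd.
The resulting 10×5 matrix has rank 5, and its Smith normal form has invariant factors (1,1,1,1,1).

Computing H_k = (kernel of ∂_k) / (image of ∂_{k+1}):

  H_1: rank ker ∂_1 − rank ∂_2 = (10 − 4) − 5 = 1, and the invariant factors of ∂_2 are all 1, so H_1 ≅ Z.

H_1 = Z.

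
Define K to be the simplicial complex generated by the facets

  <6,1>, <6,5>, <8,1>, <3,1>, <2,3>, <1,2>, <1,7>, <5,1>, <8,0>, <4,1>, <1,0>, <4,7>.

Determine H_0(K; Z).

Fix the vertex order 0 < 1 < 2 < 3 < 4 < 5 < 6 < 7 < 8 and write every simplex with vertices in increasing order. Then dim K = 1 and the simplices of K are:

  0-simplices (9): [0], [1], [2], [3], [4], [5], [6], [7], [8]
  1-simplices (12): [0,1], [0,8], [1,2], [1,3], [1,4], [1,5], [1,6], [1,7], [1,8], [2,3], [4,7], [5,6]

giving chain groups C_0 ≅ Z^9, C_1 ≅ Z^12.

The boundary map ∂_1: C_1 → C_0 is given by ∂[p,q] = [q] − [p]. For instance
  ∂[0,1] = [1] − [0].
The resulting 9×12 matrix has rank 8, and its Smith normal form has invariant factors (1,1,1,1,1,1,1,1).

Computing H_k = (kernel of ∂_k) / (image of ∂_{k+1}):

  H_0: rank C_0 − rank ∂_1 = 9 − 8 = 1, and the invariant factors of ∂_1 are all 1, so H_0 = Z.

(K is a triangulation of a wedge of 4 circles.)

H_0 = Z.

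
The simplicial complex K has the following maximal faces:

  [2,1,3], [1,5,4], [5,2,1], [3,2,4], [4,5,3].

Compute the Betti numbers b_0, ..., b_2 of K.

b_0 = 1, b_1 = 1, b_2 = 0.

Fix the vertex order 1 < 2 < 3 < 4 < 5 and write every simplex with vertices in increasing order. Then dim K = 2 and the simplices of K are:

  0-simplices (5): [1], [2], [3], [4], [5]
  1-simplices (10): [1,2], [1,3], [1,4], [1,5], [2,3], [2,4], [2,5], [3,4], [3,5], [4,5]
  2-simplices (5): [1,2,3], [1,2,5], [1,4,5], [2,3,4], [3,4,5]

giving chain groups C_0 ≅ Z^5, C_1 ≅ Z^10, C_2 ≅ Z^5.

The boundary map ∂_1: C_1 → C_0 maps an edge to its endpoints' difference, ∂[p,q] = q − p. For instance
  ∂[1,4] = [4] − [1].
This gives a 5×10 integer matrix of rank 4; reducing to Smith normal form yields diagonal entries (1,1,1,1).

Boundary ∂_2: C_2 → C_1 sends each 2-simplex [p,q,r] to [q,r] − [p,r] + [p,q]. For instance
  ∂[3,4,5] = [4,5] − [3,5] + [3,4],
  ∂[1,2,3] = [2,3] − [1,3] + [1,2].
The resulting 10×5 matrix has rank 5, and its Smith normal form has invariant factors (1,1,1,1,1).

Computing H_k = (kernel of ∂_k) / (image of ∂_{k+1}):

  H_0: rank C_0 − rank ∂_1 = 5 − 4 = 1, and the invariant factors of ∂_1 are all 1, so H_0 = Z.
  H_1: rank ker ∂_1 − rank ∂_2 = (10 − 4) − 5 = 1, and the invariant factors of ∂_2 are all 1, so H_1 = Z.
  H_2: rank ker ∂_2 − rank ∂_3 = (5 − 5) − 0 = 0, and there is no ∂_3, so H_2 = 0.

As a check, the Euler characteristic is 5 − 10 + 5 = 0, which agrees with 1 − 1 + 0 = 0.

Hence the Betti numbers are b_0 = 1, b_1 = 1, b_2 = 0.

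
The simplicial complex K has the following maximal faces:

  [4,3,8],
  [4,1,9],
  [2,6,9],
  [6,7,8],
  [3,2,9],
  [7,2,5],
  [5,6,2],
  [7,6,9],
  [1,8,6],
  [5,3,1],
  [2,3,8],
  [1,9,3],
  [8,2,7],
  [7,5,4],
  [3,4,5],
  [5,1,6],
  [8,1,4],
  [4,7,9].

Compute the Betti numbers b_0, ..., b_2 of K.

Take the total order 1 < 2 < 3 < 4 < 5 < 6 < 7 < 8 < 9 on the vertex set. Then K (dimension 2) consists of the simplices:

  0-simplices (9): [1], [2], [3], [4], [5], [6], [7], [8], [9]
  1-simplices (27): (27 of them)
  2-simplices (18): [1,3,5], [1,3,9], [1,4,8], [1,4,9], [1,5,6], [1,6,8], [2,3,8], [2,3,9], [2,5,6], [2,5,7], [2,6,9], [2,7,8], [3,4,5], [3,4,8], [4,5,7], [4,7,9], [6,7,8], [6,7,9]

giving chain groups C_0 ≅ Z^9, C_1 ≅ Z^27, C_2 ≅ Z^18.

∂_1: C_1 → C_0 maps an edge to its endpoints' difference, ∂[p,q] = q − p.
As a 9×27 matrix over Z this has rank 8, with invariant factors (1,1,1,1,1,1,1,1).

The boundary map ∂_2: C_2 → C_1 sends each 2-simplex [p,q,r] to [q,r] − [p,r] + [p,q]. For instance
  ∂[6,7,9] = [7,9] − [6,9] + [6,7],
  ∂[1,6,8] = [6,8] − [1,8] + [1,6].
As a 27×18 matrix over Z this has rank 18, with invariant factors (1,1,1,1,1,1,1,1,1,1,1,1,1,1,1,1,1,2).

Computing H_k = (kernel of ∂_k) / (image of ∂_{k+1}):

  H_0: rank C_0 − rank ∂_1 = 9 − 8 = 1, and the invariant factors of ∂_1 are all 1, so H_0 = Z.
  H_1: rank ker ∂_1 − rank ∂_2 = (27 − 8) − 18 = 1, and ∂_2 has invariant factor 2 > 1, so H_1 = Z ⊕ Z/2.
  H_2: rank ker ∂_2 − rank ∂_3 = (18 − 18) − 0 = 0, and there is no ∂_3, so H_2 = 0.

As a check, the Euler characteristic is 9 − 27 + 18 = 0, which agrees with 1 − 1 + 0 = 0.

Hence the Betti numbers are b_0 = 1, b_1 = 1, b_2 = 0.

b_0 = 1, b_1 = 1, b_2 = 0.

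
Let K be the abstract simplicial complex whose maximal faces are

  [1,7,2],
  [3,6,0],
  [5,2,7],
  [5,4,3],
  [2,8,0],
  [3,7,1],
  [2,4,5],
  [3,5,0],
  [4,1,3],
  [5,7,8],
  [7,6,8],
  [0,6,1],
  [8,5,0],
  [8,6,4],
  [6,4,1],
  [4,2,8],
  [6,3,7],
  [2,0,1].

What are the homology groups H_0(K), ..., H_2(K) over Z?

K has 9 vertices, 27 edges, 18 triangles.
rank ∂_0 = 0, rank ∂_1 = 8 ⇒ b_0 = 9 − 0 − 8 = 1; all invariant factors of ∂_1 are 1 so no torsion. So H_0 ≅ Z.
rank ∂_1 = 8, rank ∂_2 = 18 ⇒ b_1 = 27 − 8 − 18 = 1; ∂_2 has invariant factor(s) [2] giving torsion. So H_1 ≅ Z × Z/2.
rank ∂_2 = 18, rank ∂_3 = 0 ⇒ b_2 = 18 − 18 − 0 = 0. So H_2 ≅ 0.

H_0 ≅ Z,  H_1 ≅ Z × Z/2,  H_2 = 0.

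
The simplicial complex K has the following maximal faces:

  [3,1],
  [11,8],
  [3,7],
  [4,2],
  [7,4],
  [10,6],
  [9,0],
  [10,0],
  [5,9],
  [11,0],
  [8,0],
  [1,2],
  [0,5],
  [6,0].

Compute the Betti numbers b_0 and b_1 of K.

Take the total order 0 < 1 < 2 < 3 < 4 < 5 < 6 < 7 < 8 < 9 < 10 < 11 on the vertex set. Then K (dimension 1) consists of the simplices:

  0-simplices (12): [0], [1], [2], [3], [4], [5], [6], [7], [8], [9], [10], [11]
  1-simplices (14): [0,5], [0,6], [0,8], [0,9], [0,10], [0,11], [1,2], [1,3], [2,4], [3,7], [4,7], [5,9], [6,10], [8,11]

Hence C_0 ≅ Z^12, C_1 ≅ Z^14.

Boundary ∂_1: C_1 → C_0 sends each edge [p,q] (with p < q) to q − p.
The 12×14 boundary matrix has rank 10 and Smith normal form diag(1,1,1,1,1,1,1,1,1,1).

Reading off H_k = ker ∂_k / im ∂_{k+1}:

  H_0: rank C_0 − rank ∂_1 = 12 − 10 = 2, and the invariant factors of ∂_1 are all 1, so H_0 = Z^2.
  H_1: rank ker ∂_1 − rank ∂_2 = (14 − 10) − 0 = 4, and there is no ∂_2, so H_1 = Z^4.

Hence the Betti numbers are b_0 = 2, b_1 = 4.

b_0 = 2, b_1 = 4.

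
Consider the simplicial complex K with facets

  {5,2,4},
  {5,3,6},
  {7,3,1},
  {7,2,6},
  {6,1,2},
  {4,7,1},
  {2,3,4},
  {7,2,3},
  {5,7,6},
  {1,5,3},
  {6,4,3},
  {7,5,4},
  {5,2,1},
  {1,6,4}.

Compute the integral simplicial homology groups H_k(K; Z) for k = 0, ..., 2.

Order the vertices as 1 < 2 < 3 < 4 < 5 < 6 < 7. Listing each simplex with vertices in this order, K has dimension 2 with simplices:

  0-simplices (7): [1], [2], [3], [4], [5], [6], [7]
  1-simplices (21): [1,2], [1,3], [1,4], [1,5], [1,6], [1,7], [2,3], [2,4], [2,5], [2,6], [2,7], [3,4], [3,5], [3,6], [3,7], [4,5], [4,6], [4,7], [5,6], [5,7], [6,7]
  2-simplices (14): [1,2,5], [1,2,6], [1,3,5], [1,3,7], [1,4,6], [1,4,7], [2,3,4], [2,3,7], [2,4,5], [2,6,7], [3,4,6], [3,5,6], [4,5,7], [5,6,7]

Hence C_0 ≅ Z^7, C_1 ≅ Z^21, C_2 ≅ Z^14.

Boundary ∂_1: C_1 → C_0 sends each edge [p,q] (with p < q) to q − p. For instance
  ∂[2,7] = [7] − [2].
The 7×21 boundary matrix has rank 6 and Smith normal form diag(1,1,1,1,1,1).

Boundary ∂_2: C_2 → C_1 maps a triangle to the signed sum of its edges. For instance
  ∂[1,2,6] = [2,6] − [1,6] + [1,2],
  ∂[2,3,7] = [3,7] − [2,7] + [2,3].
As a 21×14 matrix over Z this has rank 13, with invariant factors (1,1,1,1,1,1,1,1,1,1,1,1,1).

From H_k ≅ ker(∂_k) / im(∂_{k+1}) we obtain:

  H_0: rank C_0 − rank ∂_1 = 7 − 6 = 1, and the invariant factors of ∂_1 are all 1, so H_0 ≅ Z.
  H_1: rank ker ∂_1 − rank ∂_2 = (21 − 6) − 13 = 2, and the invariant factors of ∂_2 are all 1, so H_1 ≅ Z^2.
  H_2: rank ker ∂_2 − rank ∂_3 = (14 − 13) − 0 = 1, and there is no ∂_3, so H_2 ≅ Z.

H_0 ≅ Z,  H_1 ≅ Z^2,  H_2 ≅ Z.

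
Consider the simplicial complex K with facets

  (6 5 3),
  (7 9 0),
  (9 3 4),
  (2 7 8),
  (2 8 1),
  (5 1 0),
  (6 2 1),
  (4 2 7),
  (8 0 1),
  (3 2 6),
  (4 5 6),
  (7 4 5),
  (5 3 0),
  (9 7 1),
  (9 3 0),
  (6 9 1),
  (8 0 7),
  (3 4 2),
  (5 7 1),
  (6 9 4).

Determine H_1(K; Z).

We work with the vertex ordering 0 < 1 < 2 < 3 < 4 < 5 < 6 < 7 < 8 < 9. The simplices of K, each written with vertices in increasing order, are:

  0-simplices (10): [0], [1], [2], [3], [4], [5], [6], [7], [8], [9]
  1-simplices (30): (30 of them)
  2-simplices (20): (20 of them)

giving chain groups C_0 ≅ Z^10, C_1 ≅ Z^30, C_2 ≅ Z^20.

The boundary map ∂_1: C_1 → C_0 is given by ∂[p,q] = [q] − [p]. For instance
  ∂[6,9] = [9] − [6].
The resulting 10×30 matrix has rank 9, and its Smith normal form has invariant factors (1,1,1,1,1,1,1,1,1).

The boundary map ∂_2: C_2 → C_1 maps a triangle to the signed sum of its edges. For instance
  ∂[4,5,6] = [5,6] − [4,6] + [4,5],
  ∂[0,3,5] = [3,5] − [0,5] + [0,3].
The resulting 30×20 matrix has rank 20, and its Smith normal form has invariant factors (1,1,1,1,1,1,1,1,1,1,1,1,1,1,1,1,1,1,1,2).

Now H_k = ker ∂_k / im ∂_{k+1}, so:

  H_1: rank ker ∂_1 − rank ∂_2 = (30 − 9) − 20 = 1, and ∂_2 has invariant factor 2 > 1, so H_1 ≅ Z ⊕ Z_2.

H_1 ≅ Z ⊕ Z_2.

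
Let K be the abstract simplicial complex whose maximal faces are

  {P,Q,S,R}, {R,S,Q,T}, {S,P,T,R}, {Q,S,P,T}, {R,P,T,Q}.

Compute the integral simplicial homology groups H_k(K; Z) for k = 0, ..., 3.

H_0 ≅ Z,  H_1 = 0,  H_2 = 0,  H_3 ≅ Z.

Order the vertices as P < Q < R < S < T. Listing each simplex with vertices in this order, K has dimension 3 with simplices:

  0-simplices (5): P, Q, R, S, T
  1-simplices (10): PQ, PR, PS, PT, QR, QS, QT, RS, RT, ST
  2-simplices (10): PQR, PQS, PQT, PRS, PRT, PST, QRS, QRT, QST, RST
  3-simplices (5): PQRS, PQRT, PQST, PRST, QRST

Hence C_0 ≅ Z^5, C_1 ≅ Z^10, C_2 ≅ Z^10, C_3 ≅ Z^5.

Boundary ∂_1: C_1 → C_0 is given by ∂[p,q] = [q] − [p]. For instance
  ∂RS = S − R.
As a 5×10 matrix over Z this has rank 4, with invariant factors (1,1,1,1).

∂_2: C_2 → C_1 sends each 2-simplex [p,q,r] to [q,r] − [p,r] + [p,q]. For instance
  ∂QRS = RS − QS + QR,
  ∂QRT = RT − QT + QR.
As a 10×10 matrix over Z this has rank 6, with invariant factors (1,1,1,1,1,1).

The boundary map ∂_3: C_3 → C_2 sends each 3-simplex σ to the alternating sum Σ_i (−1)^i (σ with its i-th vertex removed). For instance
  ∂PQST = QST − PST + PQT − PQS,
  ∂QRST = RST − QST + QRT − QRS.
This gives a 10×5 integer matrix of rank 4; reducing to Smith normal form yields diagonal entries (1,1,1,1).

Computing H_k = (kernel of ∂_k) / (image of ∂_{k+1}):

  H_0: rank C_0 − rank ∂_1 = 5 − 4 = 1, and the invariant factors of ∂_1 are all 1, so H_0 ≅ Z.
  H_1: rank ker ∂_1 − rank ∂_2 = (10 − 4) − 6 = 0, and the invariant factors of ∂_2 are all 1, so H_1 ≅ 0.
  H_2: rank ker ∂_2 − rank ∂_3 = (10 − 6) − 4 = 0, and the invariant factors of ∂_3 are all 1, so H_2 ≅ 0.
  H_3: rank ker ∂_3 − rank ∂_4 = (5 − 4) − 0 = 1, and there is no ∂_4, so H_3 ≅ Z.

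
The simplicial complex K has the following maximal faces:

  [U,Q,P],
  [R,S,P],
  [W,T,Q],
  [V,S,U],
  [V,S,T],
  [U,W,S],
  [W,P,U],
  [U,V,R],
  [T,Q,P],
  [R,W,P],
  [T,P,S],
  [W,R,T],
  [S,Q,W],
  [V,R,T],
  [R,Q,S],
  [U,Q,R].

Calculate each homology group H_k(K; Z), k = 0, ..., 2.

H_0 ≅ Z,  H_1 ≅ Z^2,  H_2 ≅ Z.

Order the vertices as P < Q < R < S < T < U < V < W. Listing each simplex with vertices in this order, K has dimension 2 with simplices:

  0-simplices (8): P, Q, R, S, T, U, V, W
  1-simplices (24): PQ, PR, PS, PT, PU, PW, QR, QS, QT, QU, QW, RS, RT, RU, RV, RW, ST, SU, SV, SW, TV, TW, UV, UW
  2-simplices (16): PQT, PQU, PRS, PRW, PST, PUW, QRS, QRU, QSW, QTW, RTV, RTW, RUV, STV, SUV, SUW

so the chain groups are C_0 ≅ Z^8, C_1 ≅ Z^24, C_2 ≅ Z^16.

∂_1: C_1 → C_0 maps an edge to its endpoints' difference, ∂[p,q] = q − p.
As a 8×24 matrix over Z this has rank 7, with invariant factors (1,1,1,1,1,1,1).

∂_2: C_2 → C_1 maps a triangle to the signed sum of its edges. For instance
  ∂QTW = TW − QW + QT,
  ∂PQU = QU − PU + PQ.
As a 24×16 matrix over Z this has rank 15, with invariant factors (1,1,1,1,1,1,1,1,1,1,1,1,1,1,1).

Computing H_k = (kernel of ∂_k) / (image of ∂_{k+1}):

  H_0: rank C_0 − rank ∂_1 = 8 − 7 = 1, and the invariant factors of ∂_1 are all 1, so H_0 = Z.
  H_1: rank ker ∂_1 − rank ∂_2 = (24 − 7) − 15 = 2, and the invariant factors of ∂_2 are all 1, so H_1 = Z^2.
  H_2: rank ker ∂_2 − rank ∂_3 = (16 − 15) − 0 = 1, and there is no ∂_3, so H_2 = Z.

As a check, the Euler characteristic is 8 − 24 + 16 = 0, which agrees with 1 − 2 + 1 = 0.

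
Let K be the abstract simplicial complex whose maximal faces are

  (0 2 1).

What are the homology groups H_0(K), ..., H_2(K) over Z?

H_0 = Z,  H_1 = 0,  H_2 = 0.

We work with the vertex ordering 0 < 1 < 2. The simplices of K, each written with vertices in increasing order, are:

  0-simplices (3): [0], [1], [2]
  1-simplices (3): [0,1], [0,2], [1,2]
  2-simplices (1): [0,1,2]

so the chain groups are C_0 ≅ Z^3, C_1 ≅ Z^3, C_2 ≅ Z^1.

Boundary ∂_1: C_1 → C_0 maps an edge to its endpoints' difference, ∂[p,q] = q − p. For instance
  ∂[0,1] = [1] − [0].
The 3×3 boundary matrix has rank 2 and Smith normal form diag(1,1).

The boundary map ∂_2: C_2 → C_1 acts by ∂[p,q,r] = [q,r] − [p,r] + [p,q]. For instance
  ∂[0,1,2] = [1,2] − [0,2] + [0,1].
The resulting 3×1 matrix has rank 1, and its Smith normal form has invariant factors (1).

Now H_k = ker ∂_k / im ∂_{k+1}, so:

  H_0: rank C_0 − rank ∂_1 = 3 − 2 = 1, and the invariant factors of ∂_1 are all 1, so H_0 = Z.
  H_1: rank ker ∂_1 − rank ∂_2 = (3 − 2) − 1 = 0, and the invariant factors of ∂_2 are all 1, so H_1 = 0.
  H_2: rank ker ∂_2 − rank ∂_3 = (1 − 1) − 0 = 0, and there is no ∂_3, so H_2 = 0.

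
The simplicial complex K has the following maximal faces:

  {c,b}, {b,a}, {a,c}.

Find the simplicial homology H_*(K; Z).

Fix the vertex order a < b < c and write every simplex with vertices in increasing order. Then dim K = 1 and the simplices of K are:

  0-simplices (3): a, b, c
  1-simplices (3): ab, ac, bc

giving chain groups C_0 ≅ Z^3, C_1 ≅ Z^3.

∂_1: C_1 → C_0 is given by ∂[p,q] = [q] − [p].
This gives a 3×3 integer matrix of rank 2; reducing to Smith normal form yields diagonal entries (1,1).

From H_k ≅ ker(∂_k) / im(∂_{k+1}) we obtain:

  H_0: rank C_0 − rank ∂_1 = 3 − 2 = 1, and the invariant factors of ∂_1 are all 1, so H_0 ≅ Z.
  H_1: rank ker ∂_1 − rank ∂_2 = (3 − 2) − 0 = 1, and there is no ∂_2, so H_1 ≅ Z.

As a check, the Euler characteristic is 3 − 3 = 0, which agrees with 1 − 1 = 0.
(K is a triangulation of the circle S^1.)

H_0 ≅ Z,  H_1 ≅ Z.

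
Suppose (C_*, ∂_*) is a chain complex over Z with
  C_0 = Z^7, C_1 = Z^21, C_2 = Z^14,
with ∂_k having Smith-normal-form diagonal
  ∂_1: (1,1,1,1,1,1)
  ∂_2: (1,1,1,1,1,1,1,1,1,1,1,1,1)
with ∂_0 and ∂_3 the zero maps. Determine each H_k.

H_0: b_0 = 7 − 0 − 6 = 1; torsion from ∂_1 factors > 1: none. So H_0 = Z.
H_1: b_1 = 21 − 6 − 13 = 2; torsion from ∂_2 factors > 1: none. So H_1 = Z^2.
H_2: b_2 = 14 − 13 − 0 = 1; torsion from ∂_3 factors > 1: none. So H_2 = Z.

H_0 = Z,  H_1 = Z^2,  H_2 = Z.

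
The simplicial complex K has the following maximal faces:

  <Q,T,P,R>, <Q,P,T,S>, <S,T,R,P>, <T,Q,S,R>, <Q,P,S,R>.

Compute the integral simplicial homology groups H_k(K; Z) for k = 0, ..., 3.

H_0 = Z,  H_1 = 0,  H_2 = 0,  H_3 = Z.

Take the total order P < Q < R < S < T on the vertex set. Then K (dimension 3) consists of the simplices:

  0-simplices (5): P, Q, R, S, T
  1-simplices (10): PQ, PR, PS, PT, QR, QS, QT, RS, RT, ST
  2-simplices (10): PQR, PQS, PQT, PRS, PRT, PST, QRS, QRT, QST, RST
  3-simplices (5): PQRS, PQRT, PQST, PRST, QRST

giving chain groups C_0 ≅ Z^5, C_1 ≅ Z^10, C_2 ≅ Z^10, C_3 ≅ Z^5.

Boundary ∂_1: C_1 → C_0 sends each edge [p,q] (with p < q) to q − p.
The 5×10 boundary matrix has rank 4 and Smith normal form diag(1,1,1,1).

Boundary ∂_2: C_2 → C_1 sends each 2-simplex [p,q,r] to [q,r] − [p,r] + [p,q]. For instance
  ∂RST = ST − RT + RS,
  ∂PST = ST − PT + PS.
This gives a 10×10 integer matrix of rank 6; reducing to Smith normal form yields diagonal entries (1,1,1,1,1,1).

∂_3: C_3 → C_2 sends each 3-simplex σ to the alternating sum Σ_i (−1)^i (σ with its i-th vertex removed). For instance
  ∂PQRT = QRT − PRT + PQT − PQR,
  ∂PQRS = QRS − PRS + PQS − PQR.
This gives a 10×5 integer matrix of rank 4; reducing to Smith normal form yields diagonal entries (1,1,1,1).

Computing H_k = (kernel of ∂_k) / (image of ∂_{k+1}):

  H_0: rank C_0 − rank ∂_1 = 5 − 4 = 1, and the invariant factors of ∂_1 are all 1, so H_0 = Z.
  H_1: rank ker ∂_1 − rank ∂_2 = (10 − 4) − 6 = 0, and the invariant factors of ∂_2 are all 1, so H_1 = 0.
  H_2: rank ker ∂_2 − rank ∂_3 = (10 − 6) − 4 = 0, and the invariant factors of ∂_3 are all 1, so H_2 = 0.
  H_3: rank ker ∂_3 − rank ∂_4 = (5 − 4) − 0 = 1, and there is no ∂_4, so H_3 = Z.

As a check, the Euler characteristic is 5 − 10 + 10 − 5 = 0, which agrees with 1 − 0 + 0 − 1 = 0.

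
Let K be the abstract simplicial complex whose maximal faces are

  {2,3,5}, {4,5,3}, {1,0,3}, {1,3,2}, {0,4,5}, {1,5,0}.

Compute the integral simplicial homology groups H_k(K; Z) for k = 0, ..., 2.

Fix the vertex order 0 < 1 < 2 < 3 < 4 < 5 and write every simplex with vertices in increasing order. Then dim K = 2 and the simplices of K are:

  0-simplices (6): [0], [1], [2], [3], [4], [5]
  1-simplices (12): [0,1], [0,3], [0,4], [0,5], [1,2], [1,3], [1,5], [2,3], [2,5], [3,4], [3,5], [4,5]
  2-simplices (6): [0,1,3], [0,1,5], [0,4,5], [1,2,3], [2,3,5], [3,4,5]

Hence C_0 ≅ Z^6, C_1 ≅ Z^12, C_2 ≅ Z^6.

Boundary ∂_1: C_1 → C_0 is given by ∂[p,q] = [q] − [p]. For instance
  ∂[2,5] = [5] − [2].
The 6×12 boundary matrix has rank 5 and Smith normal form diag(1,1,1,1,1).

Boundary ∂_2: C_2 → C_1 acts by ∂[p,q,r] = [q,r] − [p,r] + [p,q]. For instance
  ∂[3,4,5] = [4,5] − [3,5] + [3,4],
  ∂[1,2,3] = [2,3] − [1,3] + [1,2].
As a 12×6 matrix over Z this has rank 6, with invariant factors (1,1,1,1,1,1).

Computing H_k = (kernel of ∂_k) / (image of ∂_{k+1}):

  H_0: rank C_0 − rank ∂_1 = 6 − 5 = 1, and the invariant factors of ∂_1 are all 1, so H_0 = Z.
  H_1: rank ker ∂_1 − rank ∂_2 = (12 − 5) − 6 = 1, and the invariant factors of ∂_2 are all 1, so H_1 = Z.
  H_2: rank ker ∂_2 − rank ∂_3 = (6 − 6) − 0 = 0, and there is no ∂_3, so H_2 = 0.

As a check, the Euler characteristic is 6 − 12 + 6 = 0, which agrees with 1 − 1 + 0 = 0.
(K is a triangulation of the cylinder S^1 x I.)

H_0 ≅ Z,  H_1 ≅ Z,  H_2 = 0.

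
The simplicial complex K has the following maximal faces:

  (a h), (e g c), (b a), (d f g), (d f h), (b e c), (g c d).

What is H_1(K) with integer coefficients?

Fix the vertex order a < b < c < d < e < f < g < h and write every simplex with vertices in increasing order. Then dim K = 2 and the simplices of K are:

  0-simplices (8): a, b, c, d, e, f, g, h
  1-simplices (13): ab, ah, bc, be, cd, ce, cg, df, dg, dh, eg, fg, fh
  2-simplices (5): bce, cdg, ceg, dfg, dfh

Hence C_0 ≅ Z^8, C_1 ≅ Z^13, C_2 ≅ Z^5.

Boundary ∂_1: C_1 → C_0 maps an edge to its endpoints' difference, ∂[p,q] = q − p.
The resulting 8×13 matrix has rank 7, and its Smith normal form has invariant factors (1,1,1,1,1,1,1).

The boundary map ∂_2: C_2 → C_1 acts by ∂[p,q,r] = [q,r] − [p,r] + [p,q]. For instance
  ∂cdg = dg − cg + cd,
  ∂dfh = fh − dh + df.
As a 13×5 matrix over Z this has rank 5, with invariant factors (1,1,1,1,1).

Computing H_k = (kernel of ∂_k) / (image of ∂_{k+1}):

  H_1: rank ker ∂_1 − rank ∂_2 = (13 − 7) − 5 = 1, and the invariant factors of ∂_2 are all 1, so H_1 = Z.

H_1 ≅ Z.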